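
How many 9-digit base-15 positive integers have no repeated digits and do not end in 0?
Last digit: 14 nonzero choices. First digit: 13 (nonzero, ≠last). Middle 7: P(13,7) = 8648640. Total = 1574052480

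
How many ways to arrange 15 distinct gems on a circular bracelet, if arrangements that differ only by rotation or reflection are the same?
(15-1)!/2 = 87178291200/2 = 43589145600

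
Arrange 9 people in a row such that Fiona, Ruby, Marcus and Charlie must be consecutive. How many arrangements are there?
Treat the 4 as one block: (9-4+1)! × 4! = 720 × 24 = 17280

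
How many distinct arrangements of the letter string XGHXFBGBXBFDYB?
14! / (2! × 1! × 1! × 2! × 1! × 3! × 4!) = 151351200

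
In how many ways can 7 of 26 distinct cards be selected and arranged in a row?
P(26,7) = 26!/(26-7)! = 3315312000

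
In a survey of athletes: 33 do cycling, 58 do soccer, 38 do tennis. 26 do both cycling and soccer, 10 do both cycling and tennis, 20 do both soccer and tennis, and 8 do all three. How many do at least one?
|A∪B∪C| = 33+58+38-26-10-20+8 = 81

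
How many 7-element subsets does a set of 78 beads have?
C(78,7) = 78!/(7!×71!) = 2641902120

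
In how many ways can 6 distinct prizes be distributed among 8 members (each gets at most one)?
P(8,6) = 8!/(8-6)! = 20160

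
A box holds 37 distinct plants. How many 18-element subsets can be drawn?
C(37,18) = 37!/(18!×19!) = 17672631900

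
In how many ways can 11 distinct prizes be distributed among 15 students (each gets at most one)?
P(15,11) = 15!/(15-11)! = 54486432000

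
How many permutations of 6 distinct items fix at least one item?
Complement of the derangements. !6 = Σ_{j=0}^{6} (-1)^j·6!/j! = 720 - 720 + 360 - 120 + 30 - 6 + 1 = 265. 6! - !6 = 720 - 265 = 455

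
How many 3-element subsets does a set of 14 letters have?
C(14,3) = 14!/(3!×11!) = 364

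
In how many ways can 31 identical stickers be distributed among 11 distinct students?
C(31+11-1, 11-1) = C(41, 10) = 1121099408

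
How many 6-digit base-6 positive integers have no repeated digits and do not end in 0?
Last digit: 5 nonzero choices. First digit: 4 (nonzero, ≠last). Middle 4: P(4,4) = 24. Total = 480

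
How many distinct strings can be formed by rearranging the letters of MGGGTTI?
7! / (3! × 1! × 2! × 1!) = 420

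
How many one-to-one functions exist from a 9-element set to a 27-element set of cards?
P(27,9) = 27!/(27-9)! = 1700755056000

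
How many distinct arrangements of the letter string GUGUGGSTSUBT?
12! / (1! × 2! × 3! × 4! × 2!) = 831600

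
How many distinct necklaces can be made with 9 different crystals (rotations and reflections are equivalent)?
(9-1)!/2 = 40320/2 = 20160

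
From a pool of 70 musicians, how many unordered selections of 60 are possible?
C(70,60) = 70!/(60!×10!) = 396704524216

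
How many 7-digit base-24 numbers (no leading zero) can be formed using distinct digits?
First digit: 23 choices (nonzero). Then descending: 23 × 23 × 22 × 21 × 20 × 19 × 18 = 1671682320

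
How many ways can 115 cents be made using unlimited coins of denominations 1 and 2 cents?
Coefficient of x^115 in 1/(1-x^1) · 1/(1-x^2). Use j coins of 2 for j = 0..⌊115/2⌋ = 57, the rest in 1s: 57 + 1 = 58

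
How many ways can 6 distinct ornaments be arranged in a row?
6! = 720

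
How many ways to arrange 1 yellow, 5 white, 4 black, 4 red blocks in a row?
14! / (1! × 5! × 4! × 4!) = 1261260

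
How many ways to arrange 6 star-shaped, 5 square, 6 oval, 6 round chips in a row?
23! / (6! × 5! × 6! × 6!) = 577185873264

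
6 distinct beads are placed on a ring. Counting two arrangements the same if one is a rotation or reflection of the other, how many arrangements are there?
(6-1)!/2 = 120/2 = 60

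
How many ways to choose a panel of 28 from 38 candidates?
C(38,28) = 38!/(28!×10!) = 472733756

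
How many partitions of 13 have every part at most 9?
Let r_j(i) = number of partitions of i into parts ≤ j, for i = 0..13. r_1(i) = 1 for all i; r_j(i) = r_{j-1}(i) + r_j(i-j). Rows j = 2..9: ≤2: 1 1 2 2 3 3 4 4 5 5 6 6 7 7; ≤3: 1 1 2 3 4 5 7 8 10 12 14 16 19 21; ≤4: 1 1 2 3 5 6 9 11 15 18 23 27 34 39; ≤5: 1 1 2 3 5 7 10 13 18 23 30 37 47 57; ≤6: 1 1 2 3 5 7 11 14 20 26 35 44 58 71; ≤7: 1 1 2 3 5 7 11 15 21 28 38 49 65 82; ≤8: 1 1 2 3 5 7 11 15 22 29 40 52 70 89; ≤9: 1 1 2 3 5 7 11 15 22 30 41 54 73 94. r_9(13) = 94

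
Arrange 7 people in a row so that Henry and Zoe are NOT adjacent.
Total - adjacent = 7! - (7-1)!×2 = 5040 - 1440 = 3600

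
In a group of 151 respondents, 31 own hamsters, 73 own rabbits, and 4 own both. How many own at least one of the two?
|A∪B| = |A| + |B| - |A∩B| = 31 + 73 - 4 = 100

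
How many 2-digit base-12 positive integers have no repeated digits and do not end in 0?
Last digit: 11 nonzero choices. First digit: 10 (nonzero, ≠last). Middle 0: P(10,0) = 1. Total = 110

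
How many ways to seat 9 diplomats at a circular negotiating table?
Circular: fix one position, arrange the rest. (9-1)! = 40320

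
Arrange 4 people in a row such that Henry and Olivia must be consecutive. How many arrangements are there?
Treat the 2 as one block: (4-2+1)! × 2! = 6 × 2 = 12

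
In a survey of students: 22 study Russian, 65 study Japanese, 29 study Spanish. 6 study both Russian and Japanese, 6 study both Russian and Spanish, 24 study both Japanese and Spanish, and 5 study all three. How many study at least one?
|A∪B∪C| = 22+65+29-6-6-24+5 = 85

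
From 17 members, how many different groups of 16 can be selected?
C(17,16) = 17!/(16!×1!) = 17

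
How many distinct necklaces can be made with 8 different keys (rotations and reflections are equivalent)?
(8-1)!/2 = 5040/2 = 2520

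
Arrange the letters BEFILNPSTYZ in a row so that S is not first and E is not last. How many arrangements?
By inclusion-exclusion: 11! - 2×(11-1)! + (11-2)! = 39916800 - 7257600 + 362880 = 33022080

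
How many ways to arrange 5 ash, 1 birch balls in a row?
6! / (5! × 1!) = 6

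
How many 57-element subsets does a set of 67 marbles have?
C(67,57) = 67!/(57!×10!) = 247994680648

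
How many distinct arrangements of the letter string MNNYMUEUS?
9! / (1! × 2! × 1! × 1! × 2! × 2!) = 45360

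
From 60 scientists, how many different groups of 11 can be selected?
C(60,11) = 60!/(11!×49!) = 342700125300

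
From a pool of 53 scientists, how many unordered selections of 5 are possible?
C(53,5) = 53!/(5!×48!) = 2869685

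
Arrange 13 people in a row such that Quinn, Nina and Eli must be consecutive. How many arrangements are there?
Treat the 3 as one block: (13-3+1)! × 3! = 39916800 × 6 = 239500800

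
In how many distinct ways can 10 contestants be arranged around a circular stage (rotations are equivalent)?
Circular: fix one position, arrange the rest. (10-1)! = 362880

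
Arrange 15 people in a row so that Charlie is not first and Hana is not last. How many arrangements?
By inclusion-exclusion: 15! - 2×(15-1)! + (15-2)! = 1307674368000 - 174356582400 + 6227020800 = 1139544806400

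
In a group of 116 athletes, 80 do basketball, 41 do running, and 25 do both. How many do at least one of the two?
|A∪B| = |A| + |B| - |A∩B| = 80 + 41 - 25 = 96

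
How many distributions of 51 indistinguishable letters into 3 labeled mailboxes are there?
C(51+3-1, 3-1) = C(53, 2) = 1378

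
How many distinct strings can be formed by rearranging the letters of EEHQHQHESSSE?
12! / (3! × 3! × 2! × 4!) = 277200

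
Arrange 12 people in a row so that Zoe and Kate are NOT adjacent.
Total - adjacent = 12! - (12-1)!×2 = 479001600 - 79833600 = 399168000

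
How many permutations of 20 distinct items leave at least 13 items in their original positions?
Exactly j fixed points: C(20,j)·!(20-j); sum over j ≥ 13 (derangement numbers via !m = (m-1)·(!(m-1) + !(m-2)): !0..!7 = 1, 0, 1, 2, 9, 44, 265, 1854). Σ_{j=13}^{20} C(20,j)·!(20-j) = C(20,13)·!7 + C(20,14)·!6 + C(20,15)·!5 + C(20,16)·!4 + C(20,17)·!3 + C(20,18)·!2 + C(20,19)·!1 + C(20,20)·!0 = 77520·1854 + 38760·265 + 15504·44 + 4845·9 + 1140·2 + 190·1 + 20·0 + 1·1 = 154721732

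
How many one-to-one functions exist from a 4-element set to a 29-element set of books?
P(29,4) = 29!/(29-4)! = 570024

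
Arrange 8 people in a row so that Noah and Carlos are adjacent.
Treat as block: (8-1)! × 2! = 5040 × 2 = 10080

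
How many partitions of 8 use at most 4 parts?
By conjugation, equals partitions of 8 into parts ≤ 4. Let r_j(i) = number of partitions of i into parts ≤ j, for i = 0..8. r_1(i) = 1 for all i; r_j(i) = r_{j-1}(i) + r_j(i-j). Rows j = 2..4: ≤2: 1 1 2 2 3 3 4 4 5; ≤3: 1 1 2 3 4 5 7 8 10; ≤4: 1 1 2 3 5 6 9 11 15. r_4(8) = 15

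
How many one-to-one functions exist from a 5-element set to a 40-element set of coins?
P(40,5) = 40!/(40-5)! = 78960960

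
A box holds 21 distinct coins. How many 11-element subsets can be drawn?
C(21,11) = 21!/(11!×10!) = 352716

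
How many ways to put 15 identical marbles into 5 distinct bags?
C(15+5-1, 5-1) = C(19, 4) = 3876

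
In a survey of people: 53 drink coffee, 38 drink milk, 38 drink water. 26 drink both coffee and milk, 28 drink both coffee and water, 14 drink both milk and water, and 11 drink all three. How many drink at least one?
|A∪B∪C| = 53+38+38-26-28-14+11 = 72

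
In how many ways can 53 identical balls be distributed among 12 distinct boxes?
C(53+12-1, 12-1) = C(64, 11) = 743595781824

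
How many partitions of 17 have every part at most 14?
Let r_j(i) = number of partitions of i into parts ≤ j, for i = 0..17. r_1(i) = 1 for all i; r_j(i) = r_{j-1}(i) + r_j(i-j). Rows j = 2..14: ≤2: 1 1 2 2 3 3 4 4 5 5 6 6 7 7 8 8 9 9; ≤3: 1 1 2 3 4 5 7 8 10 12 14 16 19 21 24 27 30 33; ≤4: 1 1 2 3 5 6 9 11 15 18 23 27 34 39 47 54 64 72; ≤5: 1 1 2 3 5 7 10 13 18 23 30 37 47 57 70 84 101 119; ≤6: 1 1 2 3 5 7 11 14 20 26 35 44 58 71 90 110 136 163; ≤7: 1 1 2 3 5 7 11 15 21 28 38 49 65 82 105 131 164 201; ≤8: 1 1 2 3 5 7 11 15 22 29 40 52 70 89 116 146 186 230; ≤9: 1 1 2 3 5 7 11 15 22 30 41 54 73 94 123 157 201 252; ≤10: 1 1 2 3 5 7 11 15 22 30 42 55 75 97 128 164 212 267; ≤11: 1 1 2 3 5 7 11 15 22 30 42 56 76 99 131 169 219 278; ≤12: 1 1 2 3 5 7 11 15 22 30 42 56 77 100 133 172 224 285; ≤13: 1 1 2 3 5 7 11 15 22 30 42 56 77 101 134 174 227 290; ≤14: 1 1 2 3 5 7 11 15 22 30 42 56 77 101 135 175 229 293. r_14(17) = 293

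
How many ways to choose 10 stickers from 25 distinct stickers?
C(25,10) = 25!/(10!×15!) = 3268760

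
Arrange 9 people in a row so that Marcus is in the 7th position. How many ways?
Fix one position: (9-1)! = 40320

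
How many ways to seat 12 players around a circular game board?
Circular: fix one position, arrange the rest. (12-1)! = 39916800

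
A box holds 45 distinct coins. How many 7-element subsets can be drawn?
C(45,7) = 45!/(7!×38!) = 45379620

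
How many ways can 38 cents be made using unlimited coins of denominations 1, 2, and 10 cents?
Coefficient of x^38 in 1/(1-x^1) · 1/(1-x^2) · 1/(1-x^10). Case on j = number of 10-cent coins (j = 0..3); remainder r = 38 - 10j is made from {1,2} in ⌊r/2⌋+1 ways. r = 38, 28, 18, 8 → 20 + 15 + 10 + 5 = 50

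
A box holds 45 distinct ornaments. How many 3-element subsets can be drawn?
C(45,3) = 45!/(3!×42!) = 14190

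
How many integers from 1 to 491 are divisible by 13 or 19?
⌊491/13⌋ + ⌊491/19⌋ - ⌊491/247⌋ = 37 + 25 - 1 = 61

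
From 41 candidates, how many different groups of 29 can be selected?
C(41,29) = 41!/(29!×12!) = 7898654920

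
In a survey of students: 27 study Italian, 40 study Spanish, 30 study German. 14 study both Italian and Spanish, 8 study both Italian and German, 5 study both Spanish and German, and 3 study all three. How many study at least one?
|A∪B∪C| = 27+40+30-14-8-5+3 = 73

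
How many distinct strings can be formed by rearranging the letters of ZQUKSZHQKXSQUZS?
15! / (1! × 2! × 3! × 3! × 2! × 3! × 1!) = 1513512000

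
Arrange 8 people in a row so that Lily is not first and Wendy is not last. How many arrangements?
By inclusion-exclusion: 8! - 2×(8-1)! + (8-2)! = 40320 - 10080 + 720 = 30960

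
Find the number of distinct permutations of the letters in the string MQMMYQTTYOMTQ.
13! / (3! × 1! × 4! × 3! × 2!) = 3603600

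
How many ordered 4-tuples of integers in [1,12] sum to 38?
Coefficient of x^38 in (x + x² + ... + x^12)^4. By inclusion-exclusion on dice exceeding 12: Σ_j (-1)^j C(4,j)·C(38-1-12j, 3) = C(4,0)·C(37,3) - C(4,1)·C(25,3) + C(4,2)·C(13,3) = 1·7770 - 4·2300 + 6·286 = 286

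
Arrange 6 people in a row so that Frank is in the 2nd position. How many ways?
Fix one position: (6-1)! = 120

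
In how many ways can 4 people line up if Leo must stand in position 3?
Fix one position: (4-1)! = 6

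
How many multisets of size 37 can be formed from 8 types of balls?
C(37+8-1, 8-1) = C(44, 7) = 38320568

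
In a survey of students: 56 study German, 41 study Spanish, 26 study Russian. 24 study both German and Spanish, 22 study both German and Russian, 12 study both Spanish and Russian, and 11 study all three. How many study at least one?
|A∪B∪C| = 56+41+26-24-22-12+11 = 76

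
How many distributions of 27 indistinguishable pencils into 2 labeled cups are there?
C(27+2-1, 2-1) = C(28, 1) = 28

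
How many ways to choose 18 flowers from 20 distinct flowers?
C(20,18) = 20!/(18!×2!) = 190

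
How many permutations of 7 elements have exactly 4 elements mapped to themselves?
Choose the 4 fixed points C(7,4) = 35, derange the rest: !3 = Σ_{j=0}^{3} (-1)^j·3!/j! = 6 - 6 + 3 - 1 = 2. Product = 35 × 2 = 70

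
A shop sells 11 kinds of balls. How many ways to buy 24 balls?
C(24+11-1, 11-1) = C(34, 10) = 131128140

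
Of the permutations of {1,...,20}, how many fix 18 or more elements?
Exactly j fixed points: C(20,j)·!(20-j); sum over j ≥ 18 (derangement numbers via !m = (m-1)·(!(m-1) + !(m-2)): !0..!2 = 1, 0, 1). Σ_{j=18}^{20} C(20,j)·!(20-j) = C(20,18)·!2 + C(20,19)·!1 + C(20,20)·!0 = 190·1 + 20·0 + 1·1 = 191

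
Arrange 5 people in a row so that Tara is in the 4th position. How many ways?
Fix one position: (5-1)! = 24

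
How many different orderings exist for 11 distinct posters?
11! = 39916800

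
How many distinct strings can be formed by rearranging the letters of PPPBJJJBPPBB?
12! / (3! × 5! × 4!) = 27720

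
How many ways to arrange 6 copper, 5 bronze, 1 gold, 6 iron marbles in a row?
18! / (6! × 5! × 1! × 6!) = 102918816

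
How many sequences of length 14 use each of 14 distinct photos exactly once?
14! = 87178291200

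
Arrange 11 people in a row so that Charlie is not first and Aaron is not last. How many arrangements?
By inclusion-exclusion: 11! - 2×(11-1)! + (11-2)! = 39916800 - 7257600 + 362880 = 33022080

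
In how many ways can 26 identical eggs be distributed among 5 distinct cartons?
C(26+5-1, 5-1) = C(30, 4) = 27405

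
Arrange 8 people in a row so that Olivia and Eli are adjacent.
Treat as block: (8-1)! × 2! = 5040 × 2 = 10080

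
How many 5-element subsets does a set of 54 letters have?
C(54,5) = 54!/(5!×49!) = 3162510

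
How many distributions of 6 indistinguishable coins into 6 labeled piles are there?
C(6+6-1, 6-1) = C(11, 5) = 462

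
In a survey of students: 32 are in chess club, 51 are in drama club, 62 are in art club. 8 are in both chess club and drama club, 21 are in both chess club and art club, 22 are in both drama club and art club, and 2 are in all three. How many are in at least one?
|A∪B∪C| = 32+51+62-8-21-22+2 = 96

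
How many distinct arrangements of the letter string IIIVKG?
6! / (1! × 3! × 1! × 1!) = 120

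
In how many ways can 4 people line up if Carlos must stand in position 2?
Fix one position: (4-1)! = 6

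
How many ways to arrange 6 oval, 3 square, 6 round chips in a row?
15! / (6! × 3! × 6!) = 420420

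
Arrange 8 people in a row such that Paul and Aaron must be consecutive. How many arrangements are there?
Treat the 2 as one block: (8-2+1)! × 2! = 5040 × 2 = 10080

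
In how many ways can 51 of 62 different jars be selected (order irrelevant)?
C(62,51) = 62!/(51!×11!) = 508271323092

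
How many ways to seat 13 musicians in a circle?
Circular: fix one position, arrange the rest. (13-1)! = 479001600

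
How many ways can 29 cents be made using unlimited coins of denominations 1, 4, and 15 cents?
Coefficient of x^29 in 1/(1-x^1) · 1/(1-x^4) · 1/(1-x^15). Case on j = number of 15-cent coins (j = 0..1); remainder r = 29 - 15j is made from {1,4} in ⌊r/4⌋+1 ways. r = 29, 14 → 8 + 4 = 12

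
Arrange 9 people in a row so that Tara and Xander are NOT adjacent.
Total - adjacent = 9! - (9-1)!×2 = 362880 - 80640 = 282240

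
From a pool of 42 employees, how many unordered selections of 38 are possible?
C(42,38) = 42!/(38!×4!) = 111930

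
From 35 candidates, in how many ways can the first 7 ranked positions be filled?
P(35,7) = 35!/(35-7)! = 33891580800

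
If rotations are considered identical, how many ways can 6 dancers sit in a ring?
Circular: fix one position, arrange the rest. (6-1)! = 120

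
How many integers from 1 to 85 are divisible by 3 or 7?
⌊85/3⌋ + ⌊85/7⌋ - ⌊85/21⌋ = 28 + 12 - 4 = 36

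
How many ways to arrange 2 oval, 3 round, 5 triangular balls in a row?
10! / (2! × 3! × 5!) = 2520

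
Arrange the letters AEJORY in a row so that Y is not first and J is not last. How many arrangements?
By inclusion-exclusion: 6! - 2×(6-1)! + (6-2)! = 720 - 240 + 24 = 504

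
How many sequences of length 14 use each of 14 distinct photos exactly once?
14! = 87178291200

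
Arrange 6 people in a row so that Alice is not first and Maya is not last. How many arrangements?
By inclusion-exclusion: 6! - 2×(6-1)! + (6-2)! = 720 - 240 + 24 = 504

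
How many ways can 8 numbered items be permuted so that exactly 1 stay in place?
Choose the 1 fixed point C(8,1) = 8, derange the rest: !7 = Σ_{j=0}^{7} (-1)^j·7!/j! = 5040 - 5040 + 2520 - 840 + 210 - 42 + 7 - 1 = 1854. Product = 8 × 1854 = 14832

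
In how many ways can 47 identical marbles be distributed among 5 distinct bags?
C(47+5-1, 5-1) = C(51, 4) = 249900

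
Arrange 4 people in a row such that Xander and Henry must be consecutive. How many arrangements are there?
Treat the 2 as one block: (4-2+1)! × 2! = 6 × 2 = 12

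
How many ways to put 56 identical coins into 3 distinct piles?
C(56+3-1, 3-1) = C(58, 2) = 1653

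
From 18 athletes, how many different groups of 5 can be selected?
C(18,5) = 18!/(5!×13!) = 8568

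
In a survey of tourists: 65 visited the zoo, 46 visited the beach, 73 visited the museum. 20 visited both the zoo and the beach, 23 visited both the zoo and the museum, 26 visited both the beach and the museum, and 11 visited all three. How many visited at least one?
|A∪B∪C| = 65+46+73-20-23-26+11 = 126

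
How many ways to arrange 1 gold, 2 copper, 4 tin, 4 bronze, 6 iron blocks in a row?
17! / (1! × 2! × 4! × 4! × 6!) = 428828400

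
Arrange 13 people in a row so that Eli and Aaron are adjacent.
Treat as block: (13-1)! × 2! = 479001600 × 2 = 958003200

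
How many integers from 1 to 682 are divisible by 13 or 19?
⌊682/13⌋ + ⌊682/19⌋ - ⌊682/247⌋ = 52 + 35 - 2 = 85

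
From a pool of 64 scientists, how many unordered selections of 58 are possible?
C(64,58) = 64!/(58!×6!) = 74974368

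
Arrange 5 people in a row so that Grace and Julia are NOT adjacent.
Total - adjacent = 5! - (5-1)!×2 = 120 - 48 = 72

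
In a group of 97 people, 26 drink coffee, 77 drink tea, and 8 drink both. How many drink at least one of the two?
|A∪B| = |A| + |B| - |A∩B| = 26 + 77 - 8 = 95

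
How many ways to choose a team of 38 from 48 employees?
C(48,38) = 48!/(38!×10!) = 6540715896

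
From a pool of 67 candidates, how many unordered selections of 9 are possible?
C(67,9) = 67!/(9!×58!) = 42757703560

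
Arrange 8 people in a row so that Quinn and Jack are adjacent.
Treat as block: (8-1)! × 2! = 5040 × 2 = 10080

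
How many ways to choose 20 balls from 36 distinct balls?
C(36,20) = 36!/(20!×16!) = 7307872110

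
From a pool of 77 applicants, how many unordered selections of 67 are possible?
C(77,67) = 77!/(67!×10!) = 1096993404430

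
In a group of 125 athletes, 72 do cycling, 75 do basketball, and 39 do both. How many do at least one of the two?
|A∪B| = |A| + |B| - |A∩B| = 72 + 75 - 39 = 108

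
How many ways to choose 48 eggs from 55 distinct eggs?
C(55,48) = 55!/(48!×7!) = 202927725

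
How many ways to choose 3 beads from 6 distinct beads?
C(6,3) = 6!/(3!×3!) = 20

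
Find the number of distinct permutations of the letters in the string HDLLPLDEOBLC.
12! / (1! × 1! × 4! × 1! × 1! × 1! × 2! × 1!) = 9979200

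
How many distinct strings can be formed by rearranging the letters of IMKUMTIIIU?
10! / (4! × 2! × 1! × 1! × 2!) = 37800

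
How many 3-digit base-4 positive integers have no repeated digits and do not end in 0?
Last digit: 3 nonzero choices. First digit: 2 (nonzero, ≠last). Middle 1: P(2,1) = 2. Total = 12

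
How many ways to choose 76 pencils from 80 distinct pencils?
C(80,76) = 80!/(76!×4!) = 1581580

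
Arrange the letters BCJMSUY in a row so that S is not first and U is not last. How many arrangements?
By inclusion-exclusion: 7! - 2×(7-1)! + (7-2)! = 5040 - 1440 + 120 = 3720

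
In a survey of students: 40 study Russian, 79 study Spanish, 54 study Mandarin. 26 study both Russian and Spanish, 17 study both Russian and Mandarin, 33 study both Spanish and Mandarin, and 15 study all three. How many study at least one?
|A∪B∪C| = 40+79+54-26-17-33+15 = 112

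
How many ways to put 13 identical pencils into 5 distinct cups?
C(13+5-1, 5-1) = C(17, 4) = 2380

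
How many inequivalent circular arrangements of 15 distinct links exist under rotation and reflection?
(15-1)!/2 = 87178291200/2 = 43589145600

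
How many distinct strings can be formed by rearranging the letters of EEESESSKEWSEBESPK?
17! / (1! × 5! × 2! × 7! × 1! × 1!) = 294053760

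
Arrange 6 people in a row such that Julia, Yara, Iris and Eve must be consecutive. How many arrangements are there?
Treat the 4 as one block: (6-4+1)! × 4! = 6 × 24 = 144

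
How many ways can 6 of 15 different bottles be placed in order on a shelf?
P(15,6) = 15!/(15-6)! = 3603600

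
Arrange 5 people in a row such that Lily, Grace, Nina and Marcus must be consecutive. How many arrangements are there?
Treat the 4 as one block: (5-4+1)! × 4! = 2 × 24 = 48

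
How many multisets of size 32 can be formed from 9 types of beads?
C(32+9-1, 9-1) = C(40, 8) = 76904685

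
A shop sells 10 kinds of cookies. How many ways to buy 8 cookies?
C(8+10-1, 10-1) = C(17, 9) = 24310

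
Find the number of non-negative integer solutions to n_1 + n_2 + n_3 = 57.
C(57+3-1, 3-1) = C(59, 2) = 1711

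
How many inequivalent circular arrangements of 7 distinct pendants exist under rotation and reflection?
(7-1)!/2 = 720/2 = 360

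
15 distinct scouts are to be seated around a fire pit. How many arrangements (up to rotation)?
Circular: fix one position, arrange the rest. (15-1)! = 87178291200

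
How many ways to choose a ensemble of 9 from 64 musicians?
C(64,9) = 64!/(9!×55!) = 27540584512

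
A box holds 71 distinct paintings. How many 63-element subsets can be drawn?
C(71,63) = 71!/(63!×8!) = 10639125640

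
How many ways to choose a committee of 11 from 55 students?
C(55,11) = 55!/(11!×44!) = 119653565850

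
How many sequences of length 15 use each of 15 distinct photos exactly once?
15! = 1307674368000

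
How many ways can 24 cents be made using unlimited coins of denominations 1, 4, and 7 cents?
Coefficient of x^24 in 1/(1-x^1) · 1/(1-x^4) · 1/(1-x^7). Case on j = number of 7-cent coins (j = 0..3); remainder r = 24 - 7j is made from {1,4} in ⌊r/4⌋+1 ways. r = 24, 17, 10, 3 → 7 + 5 + 3 + 1 = 16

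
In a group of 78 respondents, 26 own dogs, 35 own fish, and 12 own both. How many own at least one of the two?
|A∪B| = |A| + |B| - |A∩B| = 26 + 35 - 12 = 49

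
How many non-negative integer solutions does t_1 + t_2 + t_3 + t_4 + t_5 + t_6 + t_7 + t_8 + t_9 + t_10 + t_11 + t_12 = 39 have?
C(39+12-1, 12-1) = C(50, 11) = 37353738800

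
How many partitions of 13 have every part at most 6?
Let r_j(i) = number of partitions of i into parts ≤ j, for i = 0..13. r_1(i) = 1 for all i; r_j(i) = r_{j-1}(i) + r_j(i-j). Rows j = 2..6: ≤2: 1 1 2 2 3 3 4 4 5 5 6 6 7 7; ≤3: 1 1 2 3 4 5 7 8 10 12 14 16 19 21; ≤4: 1 1 2 3 5 6 9 11 15 18 23 27 34 39; ≤5: 1 1 2 3 5 7 10 13 18 23 30 37 47 57; ≤6: 1 1 2 3 5 7 11 14 20 26 35 44 58 71. r_6(13) = 71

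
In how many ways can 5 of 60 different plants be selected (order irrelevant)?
C(60,5) = 60!/(5!×55!) = 5461512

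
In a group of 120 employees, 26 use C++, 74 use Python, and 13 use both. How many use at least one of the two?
|A∪B| = |A| + |B| - |A∩B| = 26 + 74 - 13 = 87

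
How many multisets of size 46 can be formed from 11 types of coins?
C(46+11-1, 11-1) = C(56, 10) = 35607051480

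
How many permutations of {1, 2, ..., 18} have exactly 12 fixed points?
Choose the 12 fixed points C(18,12) = 18564, derange the rest: !6 = Σ_{j=0}^{6} (-1)^j·6!/j! = 720 - 720 + 360 - 120 + 30 - 6 + 1 = 265. Product = 18564 × 265 = 4919460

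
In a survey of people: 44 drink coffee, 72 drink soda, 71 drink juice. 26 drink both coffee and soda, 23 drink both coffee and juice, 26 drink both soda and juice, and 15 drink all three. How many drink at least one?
|A∪B∪C| = 44+72+71-26-23-26+15 = 127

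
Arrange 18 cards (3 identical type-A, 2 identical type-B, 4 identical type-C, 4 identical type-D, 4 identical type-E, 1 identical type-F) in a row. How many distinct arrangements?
18! / (3! × 2! × 4! × 4! × 4! × 1!) = 38594556000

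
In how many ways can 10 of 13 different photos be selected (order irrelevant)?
C(13,10) = 13!/(10!×3!) = 286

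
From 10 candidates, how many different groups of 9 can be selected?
C(10,9) = 10!/(9!×1!) = 10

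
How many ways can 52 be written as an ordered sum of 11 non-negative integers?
C(52+11-1, 11-1) = C(62, 10) = 107518933731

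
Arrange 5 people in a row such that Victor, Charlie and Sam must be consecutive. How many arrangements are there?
Treat the 3 as one block: (5-3+1)! × 3! = 6 × 6 = 36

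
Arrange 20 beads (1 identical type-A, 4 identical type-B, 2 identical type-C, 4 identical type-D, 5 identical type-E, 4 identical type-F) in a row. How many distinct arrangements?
20! / (1! × 4! × 2! × 4! × 5! × 4!) = 733296564000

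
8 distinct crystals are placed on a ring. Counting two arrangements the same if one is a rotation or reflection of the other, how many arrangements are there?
(8-1)!/2 = 5040/2 = 2520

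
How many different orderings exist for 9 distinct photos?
9! = 362880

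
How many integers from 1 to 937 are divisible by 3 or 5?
⌊937/3⌋ + ⌊937/5⌋ - ⌊937/15⌋ = 312 + 187 - 62 = 437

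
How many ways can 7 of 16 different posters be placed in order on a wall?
P(16,7) = 16!/(16-7)! = 57657600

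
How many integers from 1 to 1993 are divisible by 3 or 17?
⌊1993/3⌋ + ⌊1993/17⌋ - ⌊1993/51⌋ = 664 + 117 - 39 = 742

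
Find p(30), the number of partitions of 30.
Pentagonal recurrence p(n) = p(n-1) + p(n-2) - p(n-5) - p(n-7) + p(n-12) + p(n-15) - ... gives p(0..29) = 1, 1, 2, 3, 5, 7, 11, 15, 22, 30, 42, 56, 77, 101, 135, 176, 231, 297, 385, 490, 627, 792, 1002, 1255, 1575, 1958, 2436, 3010, 3718, 4565. p(30) = p(29) + p(28) - p(25) - p(23) + p(18) + p(15) - p(8) - p(4) = 4565 + 3718 - 1958 - 1255 + 385 + 176 - 22 - 5 = 5604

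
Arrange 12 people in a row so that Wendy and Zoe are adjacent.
Treat as block: (12-1)! × 2! = 39916800 × 2 = 79833600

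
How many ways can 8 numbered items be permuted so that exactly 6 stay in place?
Choose the 6 fixed points C(8,6) = 28, derange the rest: !2 = Σ_{j=0}^{2} (-1)^j·2!/j! = 2 - 2 + 1 = 1. Product = 28 × 1 = 28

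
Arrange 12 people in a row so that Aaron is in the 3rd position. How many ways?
Fix one position: (12-1)! = 39916800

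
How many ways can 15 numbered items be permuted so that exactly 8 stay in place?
Choose the 8 fixed points C(15,8) = 6435, derange the rest: !7 = Σ_{j=0}^{7} (-1)^j·7!/j! = 5040 - 5040 + 2520 - 840 + 210 - 42 + 7 - 1 = 1854. Product = 6435 × 1854 = 11930490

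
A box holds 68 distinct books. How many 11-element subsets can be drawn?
C(68,11) = 68!/(11!×57!) = 1533058025824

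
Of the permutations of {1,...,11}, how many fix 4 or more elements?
Exactly j fixed points: C(11,j)·!(11-j); sum over j ≥ 4 (derangement numbers via !m = (m-1)·(!(m-1) + !(m-2)): !0..!7 = 1, 0, 1, 2, 9, 44, 265, 1854). Σ_{j=4}^{11} C(11,j)·!(11-j) = C(11,4)·!7 + C(11,5)·!6 + C(11,6)·!5 + C(11,7)·!4 + C(11,8)·!3 + C(11,9)·!2 + C(11,10)·!1 + C(11,11)·!0 = 330·1854 + 462·265 + 462·44 + 330·9 + 165·2 + 55·1 + 11·0 + 1·1 = 757934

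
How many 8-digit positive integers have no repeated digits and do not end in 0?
Last digit: 9 nonzero choices. First digit: 8 (nonzero, ≠last). Middle 6: P(8,6) = 20160. Total = 1451520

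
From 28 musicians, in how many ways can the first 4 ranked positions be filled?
P(28,4) = 28!/(28-4)! = 491400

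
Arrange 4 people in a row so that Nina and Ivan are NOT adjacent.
Total - adjacent = 4! - (4-1)!×2 = 24 - 12 = 12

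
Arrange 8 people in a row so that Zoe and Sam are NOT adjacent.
Total - adjacent = 8! - (8-1)!×2 = 40320 - 10080 = 30240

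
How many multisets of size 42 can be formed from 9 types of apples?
C(42+9-1, 9-1) = C(50, 8) = 536878650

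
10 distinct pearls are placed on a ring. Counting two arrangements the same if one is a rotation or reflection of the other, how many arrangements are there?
(10-1)!/2 = 362880/2 = 181440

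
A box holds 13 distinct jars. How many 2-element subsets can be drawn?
C(13,2) = 13!/(2!×11!) = 78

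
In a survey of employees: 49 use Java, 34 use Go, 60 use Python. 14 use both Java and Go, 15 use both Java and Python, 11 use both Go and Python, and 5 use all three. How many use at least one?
|A∪B∪C| = 49+34+60-14-15-11+5 = 108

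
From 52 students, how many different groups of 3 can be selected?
C(52,3) = 52!/(3!×49!) = 22100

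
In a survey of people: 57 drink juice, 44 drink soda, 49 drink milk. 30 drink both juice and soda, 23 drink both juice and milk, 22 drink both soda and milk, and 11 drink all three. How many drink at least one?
|A∪B∪C| = 57+44+49-30-23-22+11 = 86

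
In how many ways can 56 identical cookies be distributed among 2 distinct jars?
C(56+2-1, 2-1) = C(57, 1) = 57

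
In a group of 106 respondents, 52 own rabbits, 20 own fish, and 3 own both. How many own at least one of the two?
|A∪B| = |A| + |B| - |A∩B| = 52 + 20 - 3 = 69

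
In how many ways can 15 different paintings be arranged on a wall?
15! = 1307674368000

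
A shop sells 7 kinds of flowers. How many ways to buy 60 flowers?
C(60+7-1, 7-1) = C(66, 6) = 90858768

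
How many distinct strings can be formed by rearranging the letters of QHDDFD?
6! / (1! × 1! × 3! × 1!) = 120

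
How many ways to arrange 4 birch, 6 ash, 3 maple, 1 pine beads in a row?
14! / (4! × 6! × 3! × 1!) = 840840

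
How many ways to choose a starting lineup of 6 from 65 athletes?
C(65,6) = 65!/(6!×59!) = 82598880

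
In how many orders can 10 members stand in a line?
10! = 3628800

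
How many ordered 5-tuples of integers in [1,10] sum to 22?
Coefficient of x^22 in (x + x² + ... + x^10)^5. By inclusion-exclusion on dice exceeding 10: Σ_j (-1)^j C(5,j)·C(22-1-10j, 4) = C(5,0)·C(21,4) - C(5,1)·C(11,4) = 1·5985 - 5·330 = 4335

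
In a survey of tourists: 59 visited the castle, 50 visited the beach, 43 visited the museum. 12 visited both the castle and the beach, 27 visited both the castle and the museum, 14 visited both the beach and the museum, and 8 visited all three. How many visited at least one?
|A∪B∪C| = 59+50+43-12-27-14+8 = 107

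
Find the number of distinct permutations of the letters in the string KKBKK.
5! / (4! × 1!) = 5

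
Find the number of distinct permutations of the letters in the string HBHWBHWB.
8! / (3! × 3! × 2!) = 560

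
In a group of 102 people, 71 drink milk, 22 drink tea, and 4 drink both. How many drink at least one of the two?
|A∪B| = |A| + |B| - |A∩B| = 71 + 22 - 4 = 89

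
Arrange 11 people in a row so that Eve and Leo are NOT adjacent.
Total - adjacent = 11! - (11-1)!×2 = 39916800 - 7257600 = 32659200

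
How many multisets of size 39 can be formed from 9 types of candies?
C(39+9-1, 9-1) = C(47, 8) = 314457495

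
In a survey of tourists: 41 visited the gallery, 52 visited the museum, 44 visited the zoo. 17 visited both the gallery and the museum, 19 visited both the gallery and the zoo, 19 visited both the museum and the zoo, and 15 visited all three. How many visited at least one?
|A∪B∪C| = 41+52+44-17-19-19+15 = 97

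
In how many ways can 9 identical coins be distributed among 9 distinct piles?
C(9+9-1, 9-1) = C(17, 8) = 24310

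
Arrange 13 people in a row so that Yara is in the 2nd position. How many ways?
Fix one position: (13-1)! = 479001600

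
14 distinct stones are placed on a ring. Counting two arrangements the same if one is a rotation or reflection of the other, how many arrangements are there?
(14-1)!/2 = 6227020800/2 = 3113510400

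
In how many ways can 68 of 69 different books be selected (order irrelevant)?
C(69,68) = 69!/(68!×1!) = 69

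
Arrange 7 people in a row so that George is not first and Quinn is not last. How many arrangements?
By inclusion-exclusion: 7! - 2×(7-1)! + (7-2)! = 5040 - 1440 + 120 = 3720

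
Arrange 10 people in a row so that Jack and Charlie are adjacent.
Treat as block: (10-1)! × 2! = 362880 × 2 = 725760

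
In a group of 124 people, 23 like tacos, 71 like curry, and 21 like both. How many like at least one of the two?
|A∪B| = |A| + |B| - |A∩B| = 23 + 71 - 21 = 73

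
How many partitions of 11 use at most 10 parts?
By conjugation, equals partitions of 11 into parts ≤ 10. Let r_j(i) = number of partitions of i into parts ≤ j, for i = 0..11. r_1(i) = 1 for all i; r_j(i) = r_{j-1}(i) + r_j(i-j). Rows j = 2..10: ≤2: 1 1 2 2 3 3 4 4 5 5 6 6; ≤3: 1 1 2 3 4 5 7 8 10 12 14 16; ≤4: 1 1 2 3 5 6 9 11 15 18 23 27; ≤5: 1 1 2 3 5 7 10 13 18 23 30 37; ≤6: 1 1 2 3 5 7 11 14 20 26 35 44; ≤7: 1 1 2 3 5 7 11 15 21 28 38 49; ≤8: 1 1 2 3 5 7 11 15 22 29 40 52; ≤9: 1 1 2 3 5 7 11 15 22 30 41 54; ≤10: 1 1 2 3 5 7 11 15 22 30 42 55. r_10(11) = 55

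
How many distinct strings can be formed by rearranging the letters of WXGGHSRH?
8! / (1! × 1! × 1! × 2! × 1! × 2!) = 10080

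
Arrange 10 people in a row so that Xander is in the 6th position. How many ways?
Fix one position: (10-1)! = 362880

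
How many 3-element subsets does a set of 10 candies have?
C(10,3) = 10!/(3!×7!) = 120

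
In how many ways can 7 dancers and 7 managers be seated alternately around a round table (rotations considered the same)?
Fix one of the dancers: (7-1)! ways for the remaining dancers, × 7! ways for the managers = 720 × 5040 = 3628800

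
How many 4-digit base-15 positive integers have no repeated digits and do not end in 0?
Last digit: 14 nonzero choices. First digit: 13 (nonzero, ≠last). Middle 2: P(13,2) = 156. Total = 28392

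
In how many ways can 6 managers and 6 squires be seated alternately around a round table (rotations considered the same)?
Fix one of the managers: (6-1)! ways for the remaining managers, × 6! ways for the squires = 120 × 720 = 86400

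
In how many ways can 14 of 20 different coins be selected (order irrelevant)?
C(20,14) = 20!/(14!×6!) = 38760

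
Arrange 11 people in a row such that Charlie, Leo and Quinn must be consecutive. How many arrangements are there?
Treat the 3 as one block: (11-3+1)! × 3! = 362880 × 6 = 2177280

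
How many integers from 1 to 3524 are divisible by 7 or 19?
⌊3524/7⌋ + ⌊3524/19⌋ - ⌊3524/133⌋ = 503 + 185 - 26 = 662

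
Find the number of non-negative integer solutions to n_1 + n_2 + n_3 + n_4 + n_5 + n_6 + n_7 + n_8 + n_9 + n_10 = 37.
C(37+10-1, 10-1) = C(46, 9) = 1101716330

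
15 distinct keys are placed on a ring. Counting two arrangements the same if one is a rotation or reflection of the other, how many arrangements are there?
(15-1)!/2 = 87178291200/2 = 43589145600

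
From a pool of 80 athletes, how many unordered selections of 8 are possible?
C(80,8) = 80!/(8!×72!) = 28987537150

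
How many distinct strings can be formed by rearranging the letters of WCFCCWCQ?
8! / (4! × 1! × 2! × 1!) = 840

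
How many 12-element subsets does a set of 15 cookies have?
C(15,12) = 15!/(12!×3!) = 455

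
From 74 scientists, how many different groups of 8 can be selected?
C(74,8) = 74!/(8!×66!) = 15071474661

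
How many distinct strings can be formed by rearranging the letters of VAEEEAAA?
8! / (1! × 3! × 4!) = 280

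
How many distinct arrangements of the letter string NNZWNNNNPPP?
11! / (1! × 3! × 6! × 1!) = 9240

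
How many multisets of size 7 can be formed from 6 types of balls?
C(7+6-1, 6-1) = C(12, 5) = 792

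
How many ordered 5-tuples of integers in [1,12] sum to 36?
Coefficient of x^36 in (x + x² + ... + x^12)^5. By inclusion-exclusion on dice exceeding 12: Σ_j (-1)^j C(5,j)·C(36-1-12j, 4) = C(5,0)·C(35,4) - C(5,1)·C(23,4) + C(5,2)·C(11,4) = 1·52360 - 5·8855 + 10·330 = 11385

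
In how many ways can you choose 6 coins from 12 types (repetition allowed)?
C(6+12-1, 12-1) = C(17, 11) = 12376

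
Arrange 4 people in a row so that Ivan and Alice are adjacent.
Treat as block: (4-1)! × 2! = 6 × 2 = 12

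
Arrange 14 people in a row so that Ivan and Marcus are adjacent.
Treat as block: (14-1)! × 2! = 6227020800 × 2 = 12454041600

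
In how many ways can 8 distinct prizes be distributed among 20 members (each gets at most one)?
P(20,8) = 20!/(20-8)! = 5079110400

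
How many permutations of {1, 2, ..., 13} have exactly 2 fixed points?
Choose the 2 fixed points C(13,2) = 78, derange the rest: !11 = Σ_{j=0}^{11} (-1)^j·11!/j! = 39916800 - 39916800 + 19958400 - 6652800 + 1663200 - 332640 + 55440 - 7920 + 990 - 110 + 11 - 1 = 14684570. Product = 78 × 14684570 = 1145396460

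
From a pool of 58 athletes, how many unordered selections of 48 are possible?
C(58,48) = 58!/(48!×10!) = 52179482355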